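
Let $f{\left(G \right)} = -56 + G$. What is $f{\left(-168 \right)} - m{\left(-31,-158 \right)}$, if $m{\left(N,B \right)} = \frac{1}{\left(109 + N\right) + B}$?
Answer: $- \frac{17919}{80} \approx -223.99$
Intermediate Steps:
$m{\left(N,B \right)} = \frac{1}{109 + B + N}$
$f{\left(-168 \right)} - m{\left(-31,-158 \right)} = \left(-56 - 168\right) - \frac{1}{109 - 158 - 31} = -224 - \frac{1}{-80} = -224 - - \frac{1}{80} = -224 + \frac{1}{80} = - \frac{17919}{80}$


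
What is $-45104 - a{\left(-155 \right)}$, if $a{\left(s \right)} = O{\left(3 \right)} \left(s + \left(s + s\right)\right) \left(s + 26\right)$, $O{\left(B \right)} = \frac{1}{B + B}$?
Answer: $- \frac{110203}{2} \approx -55102.0$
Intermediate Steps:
$O{\left(B \right)} = \frac{1}{2 B}$
$a{\left(s \right)} = \frac{s \left(26 + s\right)}{2}$ ($a{\left(s \right)} = \frac{1}{2 \cdot 3} \left(s + \left(s + s\right)\right) \left(s + 26\right) = \frac{1}{2} \cdot \frac{1}{3} \left(s + 2 s\right) \left(26 + s\right) = \frac{3 s \left(26 + s\right)}{6} = \frac{s \left(26 + s\right)}{2}$)
$-45104 - a{\left(-155 \right)} = -45104 - \frac{1}{2} \left(-155\right) \left(26 - 155\right) = -45104 - \frac{1}{2} \left(-155\right) \left(-129\right) = -45104 - \frac{19995}{2} = - \frac{110203}{2}$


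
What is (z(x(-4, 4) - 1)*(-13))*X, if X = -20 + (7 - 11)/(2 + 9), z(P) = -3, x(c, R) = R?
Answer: -8736/11 ≈ -794.18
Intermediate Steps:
X = -224/11 (X = -20 - 4/11 = -224/11 ≈ -20.364)
(z(x(-4, 4) - 1)*(-13))*X = -3*(-13)*(-224/11) = 39*(-224/11) = -8736/11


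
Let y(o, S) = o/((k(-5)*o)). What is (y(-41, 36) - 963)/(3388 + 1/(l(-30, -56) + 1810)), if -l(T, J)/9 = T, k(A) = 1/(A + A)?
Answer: -2023840/7047041 ≈ -0.28719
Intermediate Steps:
k(A) = 1/(2*A)
y(o, S) = -10 (y(o, S) = o/((((1/2)/(-5))*o)) = o/((((1/2)*(-1/5))*o)) = o/((-o/10)) = o*(-10/o) = -10)
l(T, J) = -9*T
(y(-41, 36) - 963)/(3388 + 1/(l(-30, -56) + 1810)) = (-10 - 963)/(3388 + 1/(-9*(-30) + 1810)) = -973/(3388 + 1/(270 + 1810)) = -973/(3388 + 1/2080) = -973/7047041/2080 = -973*2080/7047041 = -2023840/7047041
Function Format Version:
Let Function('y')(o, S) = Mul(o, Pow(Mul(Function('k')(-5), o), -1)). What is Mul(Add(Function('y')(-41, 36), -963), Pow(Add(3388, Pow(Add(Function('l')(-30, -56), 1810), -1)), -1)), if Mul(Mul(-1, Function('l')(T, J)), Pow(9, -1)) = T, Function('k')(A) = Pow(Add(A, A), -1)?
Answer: Rational(-2023840, 7047041) ≈ -0.28719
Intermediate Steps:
Function('k')(A) = Mul(Rational(1, 2), Pow(A, -1)) (Function('k')(A) = Pow(Mul(2, A), -1) = Mul(Rational(1, 2), Pow(A, -1)))
Function('y')(o, S) = -10 (Function('y')(o, S) = Mul(o, Pow(Mul(Mul(Rational(1, 2), Pow(-5, -1)), o), -1)) = Mul(o, Pow(Mul(Mul(Rational(1, 2), Rational(-1, 5)), o), -1)) = Mul(o, Pow(Mul(Rational(-1, 10), o), -1)) = Mul(o, Mul(-10, Pow(o, -1))) = -10)
Function('l')(T, J) = Mul(-9, T)
Mul(Add(Function('y')(-41, 36), -963), Pow(Add(3388, Pow(Add(Function('l')(-30, -56), 1810), -1)), -1)) = Mul(Add(-10, -963), Pow(Add(3388, Pow(Add(Mul(-9, -30), 1810), -1)), -1)) = Mul(-973, Pow(Add(3388, Pow(Add(270, 1810), -1)), -1)) = Mul(-973, Pow(Add(3388, Pow(2080, -1)), -1)) = Mul(-973, Pow(Add(3388, Rational(1, 2080)), -1)) = Mul(-973, Pow(Rational(7047041, 2080), -1)) = Mul(-973, Rational(2080, 7047041)) = Rational(-2023840, 7047041)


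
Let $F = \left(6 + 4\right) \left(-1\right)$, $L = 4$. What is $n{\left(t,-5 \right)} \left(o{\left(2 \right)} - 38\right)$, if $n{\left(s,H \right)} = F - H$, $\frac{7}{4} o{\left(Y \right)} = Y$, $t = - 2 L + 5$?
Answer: $\frac{1290}{7} \approx 184.29$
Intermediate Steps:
$t = -3$ ($t = \left(-2\right) 4 + 5 = -8 + 5 = -3$)
$F = -10$ ($F = 10 \left(-1\right) = -10$)
$o{\left(Y \right)} = \frac{4 Y}{7}$
$n{\left(s,H \right)} = -10 - H$
$n{\left(t,-5 \right)} \left(o{\left(2 \right)} - 38\right) = \left(-10 - -5\right) \left(\frac{4}{7} \cdot 2 - 38\right) = \left(-10 + 5\right) \left(\frac{8}{7} - 38\right) = \left(-5\right) \left(- \frac{258}{7}\right) = \frac{1290}{7}$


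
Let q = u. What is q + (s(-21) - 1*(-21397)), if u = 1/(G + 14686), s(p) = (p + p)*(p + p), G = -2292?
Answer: 287057435/12394 ≈ 23161.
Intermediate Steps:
s(p) = 4*p² (s(p) = (2*p)*(2*p) = 4*p²)
u = 1/12394 (u = 1/(-2292 + 14686) = 1/12394 ≈ 8.0684e-5)
q = 1/12394 ≈ 8.0684e-5
q + (s(-21) - 1*(-21397)) = 1/12394 + (4*(-21)² - 1*(-21397)) = 1/12394 + (4*441 + 21397) = 1/12394 + (1764 + 21397) = 1/12394 + 23161 = 287057435/12394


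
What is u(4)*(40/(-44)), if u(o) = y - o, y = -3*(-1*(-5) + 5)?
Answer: 340/11 ≈ 30.909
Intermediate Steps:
y = -30 (y = -3*(5 + 5) = -3*10 = -30)
u(o) = -30 - o
u(4)*(40/(-44)) = (-30 - 1*4)*(40/(-44)) = (-30 - 4)*(40*(-1/44)) = -34*(-10/11) = 340/11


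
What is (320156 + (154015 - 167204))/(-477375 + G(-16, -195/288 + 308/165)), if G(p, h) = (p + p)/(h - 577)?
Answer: -84842302163/131941183515 ≈ -0.64303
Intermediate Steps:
G(p, h) = 2*p/(-577 + h) (G(p, h) = (2*p)/(-577 + h) = 2*p/(-577 + h))
(320156 + (154015 - 167204))/(-477375 + G(-16, -195/288 + 308/165)) = (320156 + (154015 - 167204))/(-477375 + 2*(-16)/(-577 + (-195/288 + 308/165))) = (320156 - 13189)/(-477375 + 2*(-16)/(-577 + (-195*1/288 + 308*(1/165)))) = 306967/(-477375 + 2*(-16)/(-577 + (-65/96 + 28/15))) = 306967/(-477375 + 2*(-16)/(-577 + 571/480)) = 306967/(-477375 + 2*(-16)/(-276389/480)) = 306967/(-477375 + 2*(-16)*(-480/276389)) = 306967/(-477375 + 15360/276389) = 306967/(-131941183515/276389) = 306967*(-276389/131941183515) = -84842302163/131941183515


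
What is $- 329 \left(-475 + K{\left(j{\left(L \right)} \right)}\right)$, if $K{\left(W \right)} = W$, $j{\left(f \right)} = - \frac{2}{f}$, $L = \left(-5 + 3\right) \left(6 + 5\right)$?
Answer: $\frac{1718696}{11} \approx 1.5625 \cdot 10^{5}$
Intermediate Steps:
$L = -22$ ($L = \left(-2\right) 11 = -22$)
$- 329 \left(-475 + K{\left(j{\left(L \right)} \right)}\right) = - 329 \left(-475 - \frac{2}{-22}\right) = - 329 \left(-475 - - \frac{1}{11}\right) = - 329 \left(-475 + \frac{1}{11}\right) = \left(-329\right) \left(- \frac{5224}{11}\right) = \frac{1718696}{11}$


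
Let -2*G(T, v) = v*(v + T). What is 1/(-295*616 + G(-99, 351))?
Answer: -1/225946 ≈ -4.4258e-6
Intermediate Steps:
G(T, v) = -v*(T + v)/2 (G(T, v) = -v*(v + T)/2 = -v*(T + v)/2)
1/(-295*616 + G(-99, 351)) = 1/(-295*616 - ½*351*(-99 + 351)) = 1/(-181720 - ½*351*252) = 1/(-181720 - 44226) = 1/(-225946) = -1/225946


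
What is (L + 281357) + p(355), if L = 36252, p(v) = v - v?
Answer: 317609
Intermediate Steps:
p(v) = 0
(L + 281357) + p(355) = (36252 + 281357) + 0 = 317609 + 0 = 317609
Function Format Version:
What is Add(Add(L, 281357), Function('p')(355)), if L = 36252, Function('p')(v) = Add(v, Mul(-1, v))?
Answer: 317609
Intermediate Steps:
Function('p')(v) = 0
Add(Add(L, 281357), Function('p')(355)) = Add(Add(36252, 281357), 0) = Add(317609, 0) = 317609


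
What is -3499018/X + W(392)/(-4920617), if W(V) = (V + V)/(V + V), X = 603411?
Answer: -17217328057517/2969154424587 ≈ -5.7987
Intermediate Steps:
W(V) = 1 (W(V) = (2*V)/((2*V)) = (2*V)*(1/(2*V)) = 1)
-3499018/X + W(392)/(-4920617) = -3499018/603411 + 1/(-4920617) = -3499018*1/603411 + 1*(-1/4920617) = -3499018/603411 - 1/4920617 = -17217328057517/2969154424587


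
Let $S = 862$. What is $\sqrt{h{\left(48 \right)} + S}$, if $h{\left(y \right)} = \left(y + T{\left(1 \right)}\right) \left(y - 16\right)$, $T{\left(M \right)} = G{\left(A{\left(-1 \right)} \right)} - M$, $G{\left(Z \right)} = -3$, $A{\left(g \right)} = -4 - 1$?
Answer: $\sqrt{2270} \approx 47.645$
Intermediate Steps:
$A{\left(g \right)} = -5$
$T{\left(M \right)} = -3 - M$
$h{\left(y \right)} = \left(-16 + y\right) \left(-4 + y\right)$ ($h{\left(y \right)} = \left(y - 4\right) \left(y - 16\right) = \left(y - 4\right) \left(-16 + y\right) = \left(-4 + y\right) \left(-16 + y\right) = \left(-16 + y\right) \left(-4 + y\right)$)
$\sqrt{h{\left(48 \right)} + S} = \sqrt{\left(64 + 48^{2} - 960\right) + 862} = \sqrt{\left(64 + 2304 - 960\right) + 862} = \sqrt{1408 + 862} = \sqrt{2270}$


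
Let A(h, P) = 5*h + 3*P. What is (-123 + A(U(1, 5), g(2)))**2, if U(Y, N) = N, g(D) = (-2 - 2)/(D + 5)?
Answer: 487204/49 ≈ 9942.9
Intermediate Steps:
g(D) = -4/(5 + D)
A(h, P) = 3*P + 5*h
(-123 + A(U(1, 5), g(2)))**2 = (-123 + (3*(-4/(5 + 2)) + 5*5))**2 = (-123 + (3*(-4/7) + 25))**2 = (-123 + (-12/7 + 25))**2 = (-123 + 163/7)**2 = (-698/7)**2 = 487204/49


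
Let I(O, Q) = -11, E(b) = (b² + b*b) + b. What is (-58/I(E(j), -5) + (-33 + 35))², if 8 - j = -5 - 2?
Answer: 6400/121 ≈ 52.893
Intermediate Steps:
j = 15 (j = 8 - (-5 - 2) = 8 - 1*(-7) = 8 + 7 = 15)
E(b) = b + 2*b² (E(b) = (b² + b²) + b = 2*b² + b = b + 2*b²)
(-58/I(E(j), -5) + (-33 + 35))² = (-58/(-11) + (-33 + 35))² = (-58*(-1/11) + 2)² = (58/11 + 2)² = (80/11)² = 6400/121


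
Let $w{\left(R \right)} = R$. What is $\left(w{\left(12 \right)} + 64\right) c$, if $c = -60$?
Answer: $-4560$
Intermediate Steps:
$\left(w{\left(12 \right)} + 64\right) c = \left(12 + 64\right) \left(-60\right) = 76 \left(-60\right) = -4560$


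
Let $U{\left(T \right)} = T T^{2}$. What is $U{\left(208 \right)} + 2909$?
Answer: $9001821$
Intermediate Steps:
$U{\left(T \right)} = T^{3}$
$U{\left(208 \right)} + 2909 = 208^{3} + 2909 = 8998912 + 2909 = 9001821$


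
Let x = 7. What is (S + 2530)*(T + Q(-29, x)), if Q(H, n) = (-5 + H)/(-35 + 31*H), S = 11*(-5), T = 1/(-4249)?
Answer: 177620850/1984283 ≈ 89.514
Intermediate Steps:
T = -1/4249 ≈ -0.00023535
S = -55
Q(H, n) = (-5 + H)/(-35 + 31*H)
(S + 2530)*(T + Q(-29, x)) = (-55 + 2530)*(-1/4249 + (-5 - 29)/(-35 + 31*(-29))) = 2475*(-1/4249 - 34/(-35 - 899)) = 2475*(-1/4249 - 34/(-934)) = 2475*(-1/4249 - 1/934*(-34)) = 2475*(-1/4249 + 17/467) = 2475*(71766/1984283) = 177620850/1984283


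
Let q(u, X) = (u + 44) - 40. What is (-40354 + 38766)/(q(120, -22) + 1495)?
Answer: -1588/1619 ≈ -0.98085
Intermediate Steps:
q(u, X) = 4 + u (q(u, X) = (44 + u) - 40 = 4 + u)
(-40354 + 38766)/(q(120, -22) + 1495) = (-40354 + 38766)/((4 + 120) + 1495) = -1588/(124 + 1495) = -1588/1619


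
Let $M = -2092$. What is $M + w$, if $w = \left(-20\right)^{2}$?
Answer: $-1692$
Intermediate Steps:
$w = 400$
$M + w = -2092 + 400 = -1692$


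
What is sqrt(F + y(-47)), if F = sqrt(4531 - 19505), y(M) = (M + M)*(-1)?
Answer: sqrt(94 + I*sqrt(14974)) ≈ 11.142 + 5.4911*I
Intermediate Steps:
y(M) = -2*M (y(M) = (2*M)*(-1) = -2*M)
F = I*sqrt(14974) (F = sqrt(-14974) = I*sqrt(14974) ≈ 122.37*I)
sqrt(F + y(-47)) = sqrt(I*sqrt(14974) - 2*(-47)) = sqrt(I*sqrt(14974) + 94) = sqrt(94 + I*sqrt(14974))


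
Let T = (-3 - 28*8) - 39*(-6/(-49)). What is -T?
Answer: 11357/49 ≈ 231.78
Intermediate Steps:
T = -11357/49 (T = (-3 - 224) - 39*(-6*(-1/49)) = -227 - 39*6/49 = -227 - 1*234/49 = -227 - 234/49 = -11357/49 ≈ -231.78)
-T = -1*(-11357/49) = 11357/49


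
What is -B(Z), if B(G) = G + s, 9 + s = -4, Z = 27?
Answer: -14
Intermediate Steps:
s = -13 (s = -9 - 4 = -13)
B(G) = -13 + G (B(G) = G - 13 = -13 + G)
-B(Z) = -(-13 + 27) = -1*14 = -14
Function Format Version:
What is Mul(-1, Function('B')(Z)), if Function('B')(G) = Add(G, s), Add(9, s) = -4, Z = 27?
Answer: -14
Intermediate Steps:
s = -13 (s = Add(-9, -4) = -13)
Function('B')(G) = Add(-13, G) (Function('B')(G) = Add(G, -13) = Add(-13, G))
Mul(-1, Function('B')(Z)) = Mul(-1, Add(-13, 27)) = Mul(-1, 14) = -14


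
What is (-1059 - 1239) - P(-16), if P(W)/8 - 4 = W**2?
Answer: -4378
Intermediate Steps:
P(W) = 32 + 8*W**2
(-1059 - 1239) - P(-16) = (-1059 - 1239) - (32 + 8*(-16)**2) = -2298 - (32 + 8*256) = -2298 - (32 + 2048) = -2298 - 1*2080 = -2298 - 2080 = -4378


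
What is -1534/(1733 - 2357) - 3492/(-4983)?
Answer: 125935/39864 ≈ 3.1591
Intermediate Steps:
-1534/(1733 - 2357) - 3492/(-4983) = -1534/(-624) - 3492*(-1/4983) = -1534*(-1/624) + 1164/1661 = 59/24 + 1164/1661 = 125935/39864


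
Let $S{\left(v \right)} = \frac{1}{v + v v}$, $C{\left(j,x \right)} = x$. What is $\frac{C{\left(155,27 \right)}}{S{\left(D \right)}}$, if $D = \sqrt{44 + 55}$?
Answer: $2673 + 81 \sqrt{11} \approx 2941.6$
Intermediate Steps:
$D = 3 \sqrt{11}$ ($D = \sqrt{99} = 3 \sqrt{11} \approx 9.9499$)
$S{\left(v \right)} = \frac{1}{v + v^{2}}$
$\frac{C{\left(155,27 \right)}}{S{\left(D \right)}} = \frac{27}{\frac{1}{3 \sqrt{11}} \frac{1}{1 + 3 \sqrt{11}}} = \frac{27}{\frac{\sqrt{11}}{33} \frac{1}{1 + 3 \sqrt{11}}} = \frac{27}{\frac{1}{33} \sqrt{11} \frac{1}{1 + 3 \sqrt{11}}} = 27 \cdot 3 \sqrt{11} \left(1 + 3 \sqrt{11}\right) = 81 \sqrt{11} \left(1 + 3 \sqrt{11}\right)$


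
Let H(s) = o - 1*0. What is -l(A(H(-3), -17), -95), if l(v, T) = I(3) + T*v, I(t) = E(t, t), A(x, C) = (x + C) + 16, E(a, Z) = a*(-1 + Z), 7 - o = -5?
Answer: 1039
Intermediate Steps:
o = 12 (o = 7 - 1*(-5) = 7 + 5 = 12)
H(s) = 12 (H(s) = 12 - 1*0 = 12 + 0 = 12)
A(x, C) = 16 + C + x (A(x, C) = (C + x) + 16 = 16 + C + x)
I(t) = t*(-1 + t)
l(v, T) = 6 + T*v (l(v, T) = 3*(-1 + 3) + T*v = 3*2 + T*v = 6 + T*v)
-l(A(H(-3), -17), -95) = -(6 - 95*(16 - 17 + 12)) = -(6 - 95*11) = -(6 - 1045) = -1*(-1039) = 1039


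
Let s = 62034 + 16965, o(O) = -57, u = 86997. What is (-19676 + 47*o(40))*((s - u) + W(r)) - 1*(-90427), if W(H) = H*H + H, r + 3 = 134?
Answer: -207676943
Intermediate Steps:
s = 78999
r = 131 (r = -3 + 134 = 131)
W(H) = H + H² (W(H) = H² + H = H + H²)
(-19676 + 47*o(40))*((s - u) + W(r)) - 1*(-90427) = (-19676 + 47*(-57))*((78999 - 1*86997) + 131*(1 + 131)) - 1*(-90427) = (-19676 - 2679)*((78999 - 86997) + 131*132) + 90427 = -22355*(-7998 + 17292) + 90427 = -22355*9294 + 90427 = -207767370 + 90427 = -207676943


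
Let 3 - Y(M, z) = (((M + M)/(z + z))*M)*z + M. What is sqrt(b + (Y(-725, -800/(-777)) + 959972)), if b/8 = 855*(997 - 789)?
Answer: sqrt(1857795) ≈ 1363.0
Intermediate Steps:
b = 1422720 (b = 8*(855*(997 - 789)) = 8*(855*208) = 8*177840 = 1422720)
Y(M, z) = 3 - M - M**2 (Y(M, z) = 3 - ((((M + M)/(z + z))*M)*z + M) = 3 - ((((2*M)/((2*z)))*M)*z + M) = 3 - ((((2*M)*(1/(2*z)))*M)*z + M) = 3 - (((M/z)*M)*z + M) = 3 - ((M**2/z)*z + M) = 3 - (M**2 + M) = 3 - (M + M**2) = 3 + (-M - M**2) = 3 - M - M**2)
sqrt(b + (Y(-725, -800/(-777)) + 959972)) = sqrt(1422720 + ((3 - 1*(-725) - 1*(-725)**2) + 959972)) = sqrt(1422720 + ((3 + 725 - 1*525625) + 959972)) = sqrt(1422720 + ((3 + 725 - 525625) + 959972)) = sqrt(1422720 + (-524897 + 959972)) = sqrt(1422720 + 435075) = sqrt(1857795)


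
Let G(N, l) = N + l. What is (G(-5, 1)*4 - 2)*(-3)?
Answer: 54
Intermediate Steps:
(G(-5, 1)*4 - 2)*(-3) = ((-5 + 1)*4 - 2)*(-3) = (-4*4 - 2)*(-3) = (-16 - 2)*(-3) = -18*(-3) = 54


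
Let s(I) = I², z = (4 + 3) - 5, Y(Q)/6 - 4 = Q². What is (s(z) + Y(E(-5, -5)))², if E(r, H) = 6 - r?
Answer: 568516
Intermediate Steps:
Y(Q) = 24 + 6*Q²
z = 2 (z = 7 - 5 = 2)
(s(z) + Y(E(-5, -5)))² = (2² + (24 + 6*(6 - 1*(-5))²))² = (4 + (24 + 6*(6 + 5)²))² = (4 + (24 + 6*11²))² = (4 + (24 + 6*121))² = (4 + (24 + 726))² = (4 + 750)² = 754² = 568516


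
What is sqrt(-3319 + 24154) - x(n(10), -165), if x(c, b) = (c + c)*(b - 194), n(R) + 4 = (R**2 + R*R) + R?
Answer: 147908 + 3*sqrt(2315) ≈ 1.4805e+5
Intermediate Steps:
n(R) = -4 + R + 2*R**2 (n(R) = -4 + ((R**2 + R*R) + R) = -4 + ((R**2 + R**2) + R) = -4 + (2*R**2 + R) = -4 + (R + 2*R**2) = -4 + R + 2*R**2)
x(c, b) = 2*c*(-194 + b) (x(c, b) = (2*c)*(-194 + b) = 2*c*(-194 + b))
sqrt(-3319 + 24154) - x(n(10), -165) = sqrt(-3319 + 24154) - 2*(-4 + 10 + 2*10**2)*(-194 - 165) = sqrt(20835) - 2*(-4 + 10 + 2*100)*(-359) = 3*sqrt(2315) - 2*(-4 + 10 + 200)*(-359) = 3*sqrt(2315) - 2*206*(-359) = 3*sqrt(2315) - 1*(-147908) = 3*sqrt(2315) + 147908 = 147908 + 3*sqrt(2315)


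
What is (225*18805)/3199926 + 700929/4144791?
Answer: 2197783305681/1473669387274 ≈ 1.4914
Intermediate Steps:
(225*18805)/3199926 + 700929/4144791 = 4231125*(1/3199926) + 700929*(1/4144791) = 1410375/1066642 + 233643/1381597 = 2197783305681/1473669387274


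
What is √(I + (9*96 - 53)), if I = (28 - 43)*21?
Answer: 4*√31 ≈ 22.271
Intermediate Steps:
I = -315 (I = -15*21 = -315)
√(I + (9*96 - 53)) = √(-315 + (9*96 - 53)) = √(-315 + (864 - 53)) = √(-315 + 811) = √496 = 4*√31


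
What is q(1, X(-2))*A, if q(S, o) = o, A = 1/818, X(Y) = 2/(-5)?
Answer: -1/2045 ≈ -0.00048900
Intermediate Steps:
X(Y) = -⅖ (X(Y) = 2*(-⅕) = -⅖)
A = 1/818 ≈ 0.0012225
q(1, X(-2))*A = -⅖*1/818 = -1/2045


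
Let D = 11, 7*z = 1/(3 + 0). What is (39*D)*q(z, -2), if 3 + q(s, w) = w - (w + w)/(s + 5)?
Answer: -95667/53 ≈ -1805.0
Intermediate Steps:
z = 1/21 (z = 1/(7*(3 + 0)) = (1/7)/3 = (1/7)*(1/3) = 1/21 ≈ 0.047619)
q(s, w) = -3 + w - 2*w/(5 + s) (q(s, w) = -3 + (w - (w + w)/(s + 5)) = -3 + (w - 2*w/(5 + s)) = -3 + w - 2*w/(5 + s))
(39*D)*q(z, -2) = (39*11)*((-15 - 3*1/21 + 3*(-2) + (1/21)*(-2))/(5 + 1/21)) = 429*((-15 - 1/7 - 6 - 2/21)/(106/21)) = 429*((21/106)*(-446/21)) = 429*(-223/53) = -95667/53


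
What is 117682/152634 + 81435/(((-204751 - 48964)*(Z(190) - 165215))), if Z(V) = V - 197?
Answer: 18270960965095/23697445907366 ≈ 0.77101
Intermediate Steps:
Z(V) = -197 + V
117682/152634 + 81435/(((-204751 - 48964)*(Z(190) - 165215))) = 117682/152634 + 81435/(((-204751 - 48964)*((-197 + 190) - 165215))) = 117682*(1/152634) + 81435/((-253715*(-7 - 165215))) = 58841/76317 + 81435/((-253715*(-165222))) = 58841/76317 + 81435/41919299730 = 58841/76317 + 81435*(1/41919299730) = 58841/76317 + 5429/2794619982 = 18270960965095/23697445907366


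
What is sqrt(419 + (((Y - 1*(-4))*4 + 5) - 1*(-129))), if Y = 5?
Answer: sqrt(589) ≈ 24.269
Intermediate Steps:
sqrt(419 + (((Y - 1*(-4))*4 + 5) - 1*(-129))) = sqrt(419 + (((5 - 1*(-4))*4 + 5) - 1*(-129))) = sqrt(419 + (((5 + 4)*4 + 5) + 129)) = sqrt(419 + ((9*4 + 5) + 129)) = sqrt(419 + ((36 + 5) + 129)) = sqrt(419 + (41 + 129)) = sqrt(419 + 170) = sqrt(589)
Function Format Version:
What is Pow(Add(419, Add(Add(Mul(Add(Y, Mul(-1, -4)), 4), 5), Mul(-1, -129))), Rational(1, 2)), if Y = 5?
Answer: Pow(589, Rational(1, 2)) ≈ 24.269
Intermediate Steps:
Pow(Add(419, Add(Add(Mul(Add(Y, Mul(-1, -4)), 4), 5), Mul(-1, -129))), Rational(1, 2)) = Pow(Add(419, Add(Add(Mul(Add(5, Mul(-1, -4)), 4), 5), Mul(-1, -129))), Rational(1, 2)) = Pow(Add(419, Add(Add(Mul(Add(5, 4), 4), 5), 129)), Rational(1, 2)) = Pow(Add(419, Add(Add(Mul(9, 4), 5), 129)), Rational(1, 2)) = Pow(Add(419, Add(Add(36, 5), 129)), Rational(1, 2)) = Pow(Add(419, Add(41, 129)), Rational(1, 2)) = Pow(Add(419, 170), Rational(1, 2)) = Pow(589, Rational(1, 2))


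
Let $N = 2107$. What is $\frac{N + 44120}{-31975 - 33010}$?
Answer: $- \frac{46227}{64985} \approx -0.71135$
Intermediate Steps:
$\frac{N + 44120}{-31975 - 33010} = \frac{2107 + 44120}{-31975 - 33010} = \frac{46227}{-64985} = 46227 \left(- \frac{1}{64985}\right) = - \frac{46227}{64985}$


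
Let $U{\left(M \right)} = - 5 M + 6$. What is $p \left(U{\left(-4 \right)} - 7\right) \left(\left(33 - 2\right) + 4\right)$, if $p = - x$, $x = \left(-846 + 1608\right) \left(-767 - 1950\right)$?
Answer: $1376785410$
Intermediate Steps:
$U{\left(M \right)} = 6 - 5 M$
$x = -2070354$ ($x = 762 \left(-2717\right) = -2070354$)
$p = 2070354$ ($p = \left(-1\right) \left(-2070354\right) = 2070354$)
$p \left(U{\left(-4 \right)} - 7\right) \left(\left(33 - 2\right) + 4\right) = 2070354 \left(\left(6 - -20\right) - 7\right) \left(\left(33 - 2\right) + 4\right) = 2070354 \left(\left(6 + 20\right) - 7\right) \left(\left(33 - 2\right) + 4\right) = 2070354 \left(26 - 7\right) \left(31 + 4\right) = 2070354 \cdot 19 \cdot 35 = 2070354 \cdot 665 = 1376785410$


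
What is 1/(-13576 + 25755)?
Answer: 1/12179 ≈ 8.2109e-5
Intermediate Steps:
1/(-13576 + 25755) = 1/12179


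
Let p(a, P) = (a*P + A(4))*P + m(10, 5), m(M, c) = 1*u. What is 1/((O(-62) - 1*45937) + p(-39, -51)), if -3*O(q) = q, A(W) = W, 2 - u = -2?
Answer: -3/442666 ≈ -6.7771e-6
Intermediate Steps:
u = 4 (u = 2 - 1*(-2) = 2 + 2 = 4)
m(M, c) = 4 (m(M, c) = 1*4 = 4)
O(q) = -q/3
p(a, P) = 4 + P*(4 + P*a) (p(a, P) = (a*P + 4)*P + 4 = (P*a + 4)*P + 4 = (4 + P*a)*P + 4 = P*(4 + P*a) + 4 = 4 + P*(4 + P*a))
1/((O(-62) - 1*45937) + p(-39, -51)) = 1/((-1/3*(-62) - 1*45937) + (4 + 4*(-51) - 39*(-51)**2)) = 1/((62/3 - 45937) + (4 - 204 - 39*2601)) = 1/(-137749/3 + (4 - 204 - 101439)) = 1/(-137749/3 - 101639) = 1/(-442666/3) = -3/442666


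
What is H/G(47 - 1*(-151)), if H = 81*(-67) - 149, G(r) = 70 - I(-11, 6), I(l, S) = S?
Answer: -697/8 ≈ -87.125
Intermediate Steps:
G(r) = 64 (G(r) = 70 - 1*6 = 70 - 6 = 64)
H = -5576 (H = -5427 - 149 = -5576)
H/G(47 - 1*(-151)) = -5576/64 = -5576*1/64 = -697/8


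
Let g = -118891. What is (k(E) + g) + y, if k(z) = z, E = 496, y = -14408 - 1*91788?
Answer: -224591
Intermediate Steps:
y = -106196 (y = -14408 - 91788 = -106196)
(k(E) + g) + y = (496 - 118891) - 106196 = -118395 - 106196 = -224591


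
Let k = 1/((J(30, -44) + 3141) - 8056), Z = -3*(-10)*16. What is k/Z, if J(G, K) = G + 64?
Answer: -1/2314080 ≈ -4.3214e-7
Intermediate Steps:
J(G, K) = 64 + G
Z = 480 (Z = 30*16 = 480)
k = -1/4821 (k = 1/(((64 + 30) + 3141) - 8056) = 1/((94 + 3141) - 8056) = 1/(3235 - 8056) = 1/(-4821) = -1/4821 ≈ -0.00020743)
k/Z = -1/4821/480 = -1/4821*1/480 = -1/2314080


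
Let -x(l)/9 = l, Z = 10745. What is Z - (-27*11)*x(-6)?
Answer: 26783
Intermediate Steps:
x(l) = -9*l
Z - (-27*11)*x(-6) = 10745 - (-27*11)*(-9*(-6)) = 10745 - (-297)*54 = 10745 - 1*(-16038) = 10745 + 16038 = 26783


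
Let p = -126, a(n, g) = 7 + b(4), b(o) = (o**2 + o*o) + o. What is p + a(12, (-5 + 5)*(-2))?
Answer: -83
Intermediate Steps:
b(o) = o + 2*o**2 (b(o) = (o**2 + o**2) + o = 2*o**2 + o = o + 2*o**2)
a(n, g) = 43 (a(n, g) = 7 + 4*(1 + 2*4) = 7 + 4*(1 + 8) = 7 + 4*9 = 7 + 36 = 43)
p + a(12, (-5 + 5)*(-2)) = -126 + 43 = -83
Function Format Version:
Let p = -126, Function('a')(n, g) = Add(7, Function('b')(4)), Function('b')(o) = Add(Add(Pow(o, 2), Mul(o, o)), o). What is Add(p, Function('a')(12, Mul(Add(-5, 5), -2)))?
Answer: -83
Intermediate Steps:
Function('b')(o) = Add(o, Mul(2, Pow(o, 2))) (Function('b')(o) = Add(Add(Pow(o, 2), Pow(o, 2)), o) = Add(Mul(2, Pow(o, 2)), o) = Add(o, Mul(2, Pow(o, 2))))
Function('a')(n, g) = 43 (Function('a')(n, g) = Add(7, Mul(4, Add(1, Mul(2, 4)))) = Add(7, Mul(4, Add(1, 8))) = Add(7, Mul(4, 9)) = Add(7, 36) = 43)
Add(p, Function('a')(12, Mul(Add(-5, 5), -2))) = Add(-126, 43) = -83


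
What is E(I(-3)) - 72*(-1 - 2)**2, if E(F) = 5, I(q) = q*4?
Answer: -643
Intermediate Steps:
I(q) = 4*q
E(I(-3)) - 72*(-1 - 2)**2 = 5 - 72*(-1 - 2)**2 = 5 - 72*(-3)**2 = 5 - 72*9 = 5 - 648 = -643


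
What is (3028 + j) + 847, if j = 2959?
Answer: 6834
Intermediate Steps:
(3028 + j) + 847 = (3028 + 2959) + 847 = 5987 + 847 = 6834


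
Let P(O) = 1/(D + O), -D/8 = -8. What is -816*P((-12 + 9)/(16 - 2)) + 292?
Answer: 249332/893 ≈ 279.21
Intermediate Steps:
D = 64 (D = -8*(-8) = 64)
P(O) = 1/(64 + O)
-816*P((-12 + 9)/(16 - 2)) + 292 = -816/(64 + (-12 + 9)/(16 - 2)) + 292 = -816/(64 - 3/14) + 292 = -816/893/14 + 292 = -816*14/893 + 292 = -11424/893 + 292 = 249332/893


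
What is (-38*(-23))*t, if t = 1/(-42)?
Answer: -437/21 ≈ -20.810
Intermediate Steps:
t = -1/42 ≈ -0.023810
(-38*(-23))*t = -38*(-23)*(-1/42) = 874*(-1/42) = -437/21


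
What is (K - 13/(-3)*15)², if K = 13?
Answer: 6084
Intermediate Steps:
(K - 13/(-3)*15)² = (13 - 13/(-3)*15)² = (13 - 13*(-⅓)*15)² = (13 + (13/3)*15)² = (13 + 65)² = 78² = 6084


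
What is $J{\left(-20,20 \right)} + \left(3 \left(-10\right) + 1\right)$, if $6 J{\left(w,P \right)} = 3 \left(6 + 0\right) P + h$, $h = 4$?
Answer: $\frac{95}{3} \approx 31.667$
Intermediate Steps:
$J{\left(w,P \right)} = \frac{2}{3} + 3 P$ ($J{\left(w,P \right)} = \frac{3 \left(6 + 0\right) P + 4}{6} = \frac{3 \cdot 6 P + 4}{6} = \frac{18 P + 4}{6} = \frac{4 + 18 P}{6} = \frac{2}{3} + 3 P$)
$J{\left(-20,20 \right)} + \left(3 \left(-10\right) + 1\right) = \left(\frac{2}{3} + 3 \cdot 20\right) + \left(3 \left(-10\right) + 1\right) = \left(\frac{2}{3} + 60\right) + \left(-30 + 1\right) = \frac{182}{3} - 29 = \frac{95}{3}$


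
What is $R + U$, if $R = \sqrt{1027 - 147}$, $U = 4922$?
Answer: $4922 + 4 \sqrt{55} \approx 4951.7$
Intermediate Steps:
$R = 4 \sqrt{55}$ ($R = \sqrt{880} = 4 \sqrt{55} \approx 29.665$)
$R + U = 4 \sqrt{55} + 4922 = 4922 + 4 \sqrt{55}$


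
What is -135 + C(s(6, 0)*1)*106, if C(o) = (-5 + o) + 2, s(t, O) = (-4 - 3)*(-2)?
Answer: 1031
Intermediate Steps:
s(t, O) = 14 (s(t, O) = -7*(-2) = 14)
C(o) = -3 + o
-135 + C(s(6, 0)*1)*106 = -135 + (-3 + 14*1)*106 = -135 + (-3 + 14)*106 = -135 + 11*106 = -135 + 1166 = 1031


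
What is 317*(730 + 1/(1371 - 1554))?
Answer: 42347713/183 ≈ 2.3141e+5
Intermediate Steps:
317*(730 + 1/(1371 - 1554)) = 317*(730 + 1/(-183)) = 317*(730 - 1/183) = 317*(133589/183) = 42347713/183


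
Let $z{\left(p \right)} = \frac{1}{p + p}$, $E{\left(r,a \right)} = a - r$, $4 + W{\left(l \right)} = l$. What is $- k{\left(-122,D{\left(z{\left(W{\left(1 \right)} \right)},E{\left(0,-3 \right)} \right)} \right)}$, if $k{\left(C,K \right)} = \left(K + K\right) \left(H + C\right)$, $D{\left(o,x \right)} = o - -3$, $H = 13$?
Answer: $\frac{1853}{3} \approx 617.67$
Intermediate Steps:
$W{\left(l \right)} = -4 + l$
$z{\left(p \right)} = \frac{1}{2 p}$
$D{\left(o,x \right)} = 3 + o$ ($D{\left(o,x \right)} = o + 3 = 3 + o$)
$k{\left(C,K \right)} = 2 K \left(13 + C\right)$ ($k{\left(C,K \right)} = \left(K + K\right) \left(13 + C\right) = 2 K \left(13 + C\right)$)
$- k{\left(-122,D{\left(z{\left(W{\left(1 \right)} \right)},E{\left(0,-3 \right)} \right)} \right)} = - 2 \left(3 + \frac{1}{2 \left(-4 + 1\right)}\right) \left(13 - 122\right) = - 2 \left(3 + \frac{1}{2 \left(-3\right)}\right) \left(-109\right) = - 2 \left(3 + \frac{1}{2} \left(- \frac{1}{3}\right)\right) \left(-109\right) = - 2 \left(3 - \frac{1}{6}\right) \left(-109\right) = - \frac{2 \cdot 17 \left(-109\right)}{6} = \left(-1\right) \left(- \frac{1853}{3}\right) = \frac{1853}{3}$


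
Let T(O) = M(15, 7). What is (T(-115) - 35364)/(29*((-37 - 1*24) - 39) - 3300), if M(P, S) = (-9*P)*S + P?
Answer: 18147/3100 ≈ 5.8539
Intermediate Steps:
M(P, S) = P - 9*P*S (M(P, S) = -9*P*S + P = P - 9*P*S)
T(O) = -930 (T(O) = 15*(1 - 9*7) = 15*(1 - 63) = 15*(-62) = -930)
(T(-115) - 35364)/(29*((-37 - 1*24) - 39) - 3300) = (-930 - 35364)/(29*((-37 - 1*24) - 39) - 3300) = -36294/(29*((-37 - 24) - 39) - 3300) = -36294/(29*(-61 - 39) - 3300) = -36294/(29*(-100) - 3300) = -36294/(-2900 - 3300) = -36294/(-6200) = -36294*(-1/6200) = 18147/3100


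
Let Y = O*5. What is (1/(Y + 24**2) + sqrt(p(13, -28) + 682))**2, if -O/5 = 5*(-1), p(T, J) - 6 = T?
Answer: 344472102/491401 + 2*sqrt(701)/701 ≈ 701.08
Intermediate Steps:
p(T, J) = 6 + T
O = 25 (O = -25*(-1) = -5*(-5) = 25)
Y = 125 (Y = 25*5 = 125)
(1/(Y + 24**2) + sqrt(p(13, -28) + 682))**2 = (1/(125 + 24**2) + sqrt((6 + 13) + 682))**2 = (1/(125 + 576) + sqrt(19 + 682))**2 = (1/701 + sqrt(701))**2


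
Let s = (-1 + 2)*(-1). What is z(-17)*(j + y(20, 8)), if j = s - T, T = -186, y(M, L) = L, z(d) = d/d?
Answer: 193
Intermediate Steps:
z(d) = 1
s = -1 (s = 1*(-1) = -1)
j = 185 (j = -1 - 1*(-186) = -1 + 186 = 185)
z(-17)*(j + y(20, 8)) = 1*(185 + 8) = 1*193 = 193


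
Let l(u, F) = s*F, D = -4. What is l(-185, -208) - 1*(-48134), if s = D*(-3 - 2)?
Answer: 43974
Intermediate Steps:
s = 20 (s = -4*(-3 - 2) = -4*(-5) = 20)
l(u, F) = 20*F
l(-185, -208) - 1*(-48134) = 20*(-208) - 1*(-48134) = -4160 + 48134 = 43974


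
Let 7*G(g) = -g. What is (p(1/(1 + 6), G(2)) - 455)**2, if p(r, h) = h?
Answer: 10156969/49 ≈ 2.0729e+5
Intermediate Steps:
G(g) = -g/7 (G(g) = (-g)/7 = -g/7)
(p(1/(1 + 6), G(2)) - 455)**2 = (-1/7*2 - 455)**2 = (-2/7 - 455)**2 = (-3187/7)**2 = 10156969/49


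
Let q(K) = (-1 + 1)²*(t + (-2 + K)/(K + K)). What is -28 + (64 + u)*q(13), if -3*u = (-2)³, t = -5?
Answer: -28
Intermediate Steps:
q(K) = 0 (q(K) = (-1 + 1)²*(-5 + (-2 + K)/(K + K)) = 0²*(-5 + (-2 + K)/((2*K))) = 0*(-5 + (-2 + K)*(1/(2*K))) = 0*(-5 + (-2 + K)/(2*K)) = 0)
u = 8/3 (u = -⅓*(-2)³ = -⅓*(-8) = 8/3 ≈ 2.6667)
-28 + (64 + u)*q(13) = -28 + (64 + 8/3)*0 = -28 + (200/3)*0 = -28 + 0 = -28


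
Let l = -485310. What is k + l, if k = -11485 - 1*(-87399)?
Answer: -409396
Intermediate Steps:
k = 75914 (k = -11485 + 87399 = 75914)
k + l = 75914 - 485310 = -409396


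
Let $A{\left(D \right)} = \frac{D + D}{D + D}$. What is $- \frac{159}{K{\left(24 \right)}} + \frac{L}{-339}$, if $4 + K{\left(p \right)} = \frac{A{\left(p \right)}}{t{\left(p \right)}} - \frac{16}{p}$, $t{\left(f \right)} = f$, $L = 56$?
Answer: $\frac{429136}{12543} \approx 34.213$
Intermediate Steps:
$A{\left(D \right)} = 1$ ($A{\left(D \right)} = \frac{2 D}{2 D} = 2 D \frac{1}{2 D} = 1$)
$K{\left(p \right)} = -4 - \frac{15}{p}$ ($K{\left(p \right)} = -4 + \left(1 \frac{1}{p} - \frac{16}{p}\right) = -4 + \left(\frac{1}{p} - \frac{16}{p}\right) = -4 - \frac{15}{p}$)
$- \frac{159}{K{\left(24 \right)}} + \frac{L}{-339} = - \frac{159}{-4 - \frac{15}{24}} + \frac{56}{-339} = - \frac{159}{-4 - \frac{5}{8}} + 56 \left(- \frac{1}{339}\right) = - \frac{159}{-4 - \frac{5}{8}} - \frac{56}{339} = - \frac{159}{- \frac{37}{8}} - \frac{56}{339} = \left(-159\right) \left(- \frac{8}{37}\right) - \frac{56}{339} = \frac{1272}{37} - \frac{56}{339} = \frac{429136}{12543}$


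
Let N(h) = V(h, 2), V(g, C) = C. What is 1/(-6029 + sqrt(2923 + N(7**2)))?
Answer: -6029/36345916 - 15*sqrt(13)/36345916 ≈ -0.00016737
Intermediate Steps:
N(h) = 2
1/(-6029 + sqrt(2923 + N(7**2))) = 1/(-6029 + sqrt(2923 + 2)) = 1/(-6029 + sqrt(2925)) = 1/(-6029 + 15*sqrt(13))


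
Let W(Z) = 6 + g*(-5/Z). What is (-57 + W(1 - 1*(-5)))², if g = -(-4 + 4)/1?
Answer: 2601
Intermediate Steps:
g = 0 (g = -1*0*1 = 0*1 = 0)
W(Z) = 6 (W(Z) = 6 + 0*(-5/Z) = 6 + 0 = 6)
(-57 + W(1 - 1*(-5)))² = (-57 + 6)² = (-51)² = 2601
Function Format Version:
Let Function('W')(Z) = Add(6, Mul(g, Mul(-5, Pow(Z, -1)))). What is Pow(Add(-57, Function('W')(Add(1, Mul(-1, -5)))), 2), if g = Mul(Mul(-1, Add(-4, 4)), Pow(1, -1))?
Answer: 2601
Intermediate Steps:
g = 0 (g = Mul(Mul(-1, 0), 1) = Mul(0, 1) = 0)
Function('W')(Z) = 6 (Function('W')(Z) = Add(6, Mul(0, Mul(-5, Pow(Z, -1)))) = Add(6, 0) = 6)
Pow(Add(-57, Function('W')(Add(1, Mul(-1, -5)))), 2) = Pow(Add(-57, 6), 2) = Pow(-51, 2) = 2601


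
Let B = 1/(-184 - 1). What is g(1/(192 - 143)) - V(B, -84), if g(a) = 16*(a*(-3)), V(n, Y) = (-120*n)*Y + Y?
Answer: 249300/1813 ≈ 137.51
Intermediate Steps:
B = -1/185 (B = 1/(-185) = -1/185 ≈ -0.0054054)
V(n, Y) = Y - 120*Y*n (V(n, Y) = -120*Y*n + Y = Y - 120*Y*n)
g(a) = -48*a (g(a) = 16*(-3*a) = -48*a)
g(1/(192 - 143)) - V(B, -84) = -48/(192 - 143) - (-84)*(1 - 120*(-1/185)) = -48/49 - (-84)*(1 + 24/37) = -48*1/49 - (-84)*61/37 = -48/49 - 1*(-5124/37) = -48/49 + 5124/37 = 249300/1813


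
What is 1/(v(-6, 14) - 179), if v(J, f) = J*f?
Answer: -1/263 ≈ -0.0038023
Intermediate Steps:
1/(v(-6, 14) - 179) = 1/(-6*14 - 179) = 1/(-84 - 179) = 1/(-263) = -1/263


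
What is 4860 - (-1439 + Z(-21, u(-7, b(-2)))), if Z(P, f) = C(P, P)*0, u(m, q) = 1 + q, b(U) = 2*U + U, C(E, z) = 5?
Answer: 6299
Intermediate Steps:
b(U) = 3*U
Z(P, f) = 0 (Z(P, f) = 5*0 = 0)
4860 - (-1439 + Z(-21, u(-7, b(-2)))) = 4860 - (-1439 + 0) = 4860 - 1*(-1439) = 4860 + 1439 = 6299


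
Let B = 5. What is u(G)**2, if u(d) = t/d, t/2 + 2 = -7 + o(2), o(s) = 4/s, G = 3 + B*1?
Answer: 49/16 ≈ 3.0625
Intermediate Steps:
G = 8 (G = 3 + 5*1 = 3 + 5 = 8)
t = -14 (t = -4 + 2*(-7 + 4/2) = -4 + 2*(-7 + 4*(1/2)) = -4 + 2*(-7 + 2) = -4 + 2*(-5) = -4 - 10 = -14)
u(d) = -14/d
u(G)**2 = (-14/8)**2 = (-14*1/8)**2 = (-7/4)**2 = 49/16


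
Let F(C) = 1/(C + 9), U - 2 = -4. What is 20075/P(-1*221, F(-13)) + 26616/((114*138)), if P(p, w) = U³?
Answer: -26300581/10488 ≈ -2507.7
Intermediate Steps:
U = -2 (U = 2 - 4 = -2)
F(C) = 1/(9 + C)
P(p, w) = -8 (P(p, w) = (-2)³ = -8)
20075/P(-1*221, F(-13)) + 26616/((114*138)) = 20075/(-8) + 26616/((114*138)) = 20075*(-⅛) + 26616/15732 = -20075/8 + 26616*(1/15732) = -20075/8 + 2218/1311 = -26300581/10488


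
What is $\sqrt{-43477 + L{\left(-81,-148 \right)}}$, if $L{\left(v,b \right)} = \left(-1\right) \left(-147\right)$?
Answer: $i \sqrt{43330} \approx 208.16 i$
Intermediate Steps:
$L{\left(v,b \right)} = 147$
$\sqrt{-43477 + L{\left(-81,-148 \right)}} = \sqrt{-43477 + 147} = \sqrt{-43330} = i \sqrt{43330}$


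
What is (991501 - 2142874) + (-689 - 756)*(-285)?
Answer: -739548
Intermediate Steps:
(991501 - 2142874) + (-689 - 756)*(-285) = -1151373 - 1445*(-285) = -1151373 + 411825 = -739548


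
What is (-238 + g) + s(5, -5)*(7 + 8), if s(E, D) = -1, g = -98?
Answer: -351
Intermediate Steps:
(-238 + g) + s(5, -5)*(7 + 8) = (-238 - 98) - (7 + 8) = -336 - 1*15 = -336 - 15 = -351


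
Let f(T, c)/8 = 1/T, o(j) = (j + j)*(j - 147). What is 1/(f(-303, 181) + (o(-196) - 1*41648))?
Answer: 303/28120816 ≈ 1.0775e-5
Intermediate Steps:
o(j) = 2*j*(-147 + j) (o(j) = (2*j)*(-147 + j) = 2*j*(-147 + j))
f(T, c) = 8/T
1/(f(-303, 181) + (o(-196) - 1*41648)) = 1/(8/(-303) + (2*(-196)*(-147 - 196) - 1*41648)) = 1/(8*(-1/303) + (2*(-196)*(-343) - 41648)) = 1/(-8/303 + (134456 - 41648)) = 1/(-8/303 + 92808) = 1/(28120816/303) = 303/28120816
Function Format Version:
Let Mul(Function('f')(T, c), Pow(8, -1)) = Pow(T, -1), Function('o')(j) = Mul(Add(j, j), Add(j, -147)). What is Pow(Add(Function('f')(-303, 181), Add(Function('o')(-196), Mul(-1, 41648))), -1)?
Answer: Rational(303, 28120816) ≈ 1.0775e-5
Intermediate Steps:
Function('o')(j) = Mul(2, j, Add(-147, j)) (Function('o')(j) = Mul(Mul(2, j), Add(-147, j)) = Mul(2, j, Add(-147, j)))
Function('f')(T, c) = Mul(8, Pow(T, -1))
Pow(Add(Function('f')(-303, 181), Add(Function('o')(-196), Mul(-1, 41648))), -1) = Pow(Add(Mul(8, Pow(-303, -1)), Add(Mul(2, -196, Add(-147, -196)), Mul(-1, 41648))), -1) = Pow(Add(Mul(8, Rational(-1, 303)), Add(Mul(2, -196, -343), -41648)), -1) = Pow(Add(Rational(-8, 303), Add(134456, -41648)), -1) = Pow(Add(Rational(-8, 303), 92808), -1) = Pow(Rational(28120816, 303), -1) = Rational(303, 28120816)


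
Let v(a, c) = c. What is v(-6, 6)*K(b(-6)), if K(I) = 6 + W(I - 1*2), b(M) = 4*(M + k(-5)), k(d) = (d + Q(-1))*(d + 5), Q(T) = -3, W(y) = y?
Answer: -120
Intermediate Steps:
k(d) = (-3 + d)*(5 + d) (k(d) = (d - 3)*(d + 5) = (-3 + d)*(5 + d))
b(M) = 4*M (b(M) = 4*(M + (-15 + (-5)**2 + 2*(-5))) = 4*(M + (-15 + 25 - 10)) = 4*(M + 0) = 4*M)
K(I) = 4 + I (K(I) = 6 + (I - 1*2) = 6 + (I - 2) = 6 + (-2 + I) = 4 + I)
v(-6, 6)*K(b(-6)) = 6*(4 + 4*(-6)) = 6*(4 - 24) = 6*(-20) = -120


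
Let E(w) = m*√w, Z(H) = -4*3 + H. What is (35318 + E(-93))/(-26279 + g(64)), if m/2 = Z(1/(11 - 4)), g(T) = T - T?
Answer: -35318/26279 + 166*I*√93/183953 ≈ -1.344 + 0.0087025*I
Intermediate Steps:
g(T) = 0
Z(H) = -12 + H
m = -166/7 (m = 2*(-12 + 1/(11 - 4)) = 2*(-12 + 1/7) = 2*(-12 + ⅐) = 2*(-83/7) = -166/7 ≈ -23.714)
E(w) = -166*√w/7
(35318 + E(-93))/(-26279 + g(64)) = (35318 - 166*I*√93/7)/(-26279 + 0) = (35318 - 166*I*√93/7)/(-26279) = (35318 - 166*I*√93/7)*(-1/26279) = -35318/26279 + 166*I*√93/183953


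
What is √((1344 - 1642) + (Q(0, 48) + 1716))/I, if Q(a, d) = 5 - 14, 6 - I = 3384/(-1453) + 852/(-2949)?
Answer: 1428299*√1409/12308918 ≈ 4.3557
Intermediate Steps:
I = 12308918/1428299 (I = 6 - (3384/(-1453) + 852/(-2949)) = 6 - (3384*(-1/1453) + 852*(-1/2949)) = 6 - (-3384/1453 - 284/983) = 6 - 1*(-3739124/1428299) = 6 + 3739124/1428299 = 12308918/1428299 ≈ 8.6179)
Q(a, d) = -9
√((1344 - 1642) + (Q(0, 48) + 1716))/I = √((1344 - 1642) + (-9 + 1716))/(12308918/1428299) = √(-298 + 1707)*(1428299/12308918) = √1409*(1428299/12308918) = 1428299*√1409/12308918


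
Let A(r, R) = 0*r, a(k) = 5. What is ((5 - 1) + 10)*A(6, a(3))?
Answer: 0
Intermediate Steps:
A(r, R) = 0
((5 - 1) + 10)*A(6, a(3)) = ((5 - 1) + 10)*0 = (4 + 10)*0 = 14*0 = 0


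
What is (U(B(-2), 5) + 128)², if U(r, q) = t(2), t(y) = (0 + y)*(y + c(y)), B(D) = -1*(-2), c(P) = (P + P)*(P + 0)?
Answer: 21904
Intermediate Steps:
c(P) = 2*P² (c(P) = (2*P)*P = 2*P²)
B(D) = 2
t(y) = y*(y + 2*y²) (t(y) = (0 + y)*(y + 2*y²) = y*(y + 2*y²))
U(r, q) = 20 (U(r, q) = 2²*(1 + 2*2) = 4*(1 + 4) = 4*5 = 20)
(U(B(-2), 5) + 128)² = (20 + 128)² = 148² = 21904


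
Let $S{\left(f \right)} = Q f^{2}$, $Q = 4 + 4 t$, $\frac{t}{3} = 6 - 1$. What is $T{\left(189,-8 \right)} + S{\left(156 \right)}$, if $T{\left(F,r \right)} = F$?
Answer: $1557693$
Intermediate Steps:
$t = 15$ ($t = 3 \left(6 - 1\right) = 3 \cdot 5 = 15$)
$Q = 64$ ($Q = 4 + 4 \cdot 15 = 4 + 60 = 64$)
$S{\left(f \right)} = 64 f^{2}$
$T{\left(189,-8 \right)} + S{\left(156 \right)} = 189 + 64 \cdot 156^{2} = 189 + 64 \cdot 24336 = 189 + 1557504 = 1557693$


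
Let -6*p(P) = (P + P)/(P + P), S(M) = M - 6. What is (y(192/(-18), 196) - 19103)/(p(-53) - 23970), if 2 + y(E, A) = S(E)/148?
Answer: 4241335/5321377 ≈ 0.79704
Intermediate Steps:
S(M) = -6 + M
p(P) = -⅙ (p(P) = -(P + P)/(6*(P + P)) = -2*P/(6*(2*P)) = -2*P*1/(2*P)/6 = -⅙*1 = -⅙)
y(E, A) = -151/74 + E/148 (y(E, A) = -2 + (-6 + E)/148 = -2 + (-6 + E)*(1/148) = -2 + (-3/74 + E/148) = -151/74 + E/148)
(y(192/(-18), 196) - 19103)/(p(-53) - 23970) = ((-151/74 + (192/(-18))/148) - 19103)/(-⅙ - 23970) = ((-151/74 + (192*(-1/18))/148) - 19103)/(-143821/6) = ((-151/74 + (1/148)*(-32/3)) - 19103)*(-6/143821) = ((-151/74 - 8/111) - 19103)*(-6/143821) = (-469/222 - 19103)*(-6/143821) = -4241335/222*(-6/143821) = 4241335/5321377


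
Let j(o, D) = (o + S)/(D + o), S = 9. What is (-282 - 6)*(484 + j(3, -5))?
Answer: -137664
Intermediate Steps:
j(o, D) = (9 + o)/(D + o) (j(o, D) = (o + 9)/(D + o) = (9 + o)/(D + o))
(-282 - 6)*(484 + j(3, -5)) = (-282 - 6)*(484 + (9 + 3)/(-5 + 3)) = -288*(484 + 12/(-2)) = -288*(484 - 1/2*12) = -288*(484 - 6) = -288*478 = -137664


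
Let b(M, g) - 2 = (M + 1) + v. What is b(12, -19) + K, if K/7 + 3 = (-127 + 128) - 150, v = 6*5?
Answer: -1019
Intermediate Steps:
v = 30
b(M, g) = 33 + M (b(M, g) = 2 + ((M + 1) + 30) = 2 + ((1 + M) + 30) = 2 + (31 + M) = 33 + M)
K = -1064 (K = -21 + 7*((-127 + 128) - 150) = -21 + 7*(1 - 150) = -21 + 7*(-149) = -21 - 1043 = -1064)
b(12, -19) + K = (33 + 12) - 1064 = 45 - 1064 = -1019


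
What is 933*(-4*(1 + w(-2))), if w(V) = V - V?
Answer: -3732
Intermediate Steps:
w(V) = 0
933*(-4*(1 + w(-2))) = 933*(-4*(1 + 0)) = 933*(-4*1) = 933*(-4) = -3732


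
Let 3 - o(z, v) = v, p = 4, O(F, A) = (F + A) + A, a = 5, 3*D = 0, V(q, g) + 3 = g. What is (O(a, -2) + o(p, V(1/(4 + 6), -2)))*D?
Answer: 0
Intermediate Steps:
V(q, g) = -3 + g
D = 0 (D = (⅓)*0 = 0)
O(F, A) = F + 2*A (O(F, A) = (A + F) + A = F + 2*A)
o(z, v) = 3 - v
(O(a, -2) + o(p, V(1/(4 + 6), -2)))*D = ((5 + 2*(-2)) + (3 - (-3 - 2)))*0 = ((5 - 4) + (3 - 1*(-5)))*0 = (1 + (3 + 5))*0 = (1 + 8)*0 = 9*0 = 0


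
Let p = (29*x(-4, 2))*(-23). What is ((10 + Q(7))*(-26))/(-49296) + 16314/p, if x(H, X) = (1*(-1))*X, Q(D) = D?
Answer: 15477011/1264632 ≈ 12.238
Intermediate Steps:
x(H, X) = -X
p = 1334 (p = (29*(-1*2))*(-23) = (29*(-2))*(-23) = -58*(-23) = 1334)
((10 + Q(7))*(-26))/(-49296) + 16314/p = ((10 + 7)*(-26))/(-49296) + 16314/1334 = (17*(-26))*(-1/49296) + 16314*(1/1334) = -442*(-1/49296) + 8157/667 = 17/1896 + 8157/667 = 15477011/1264632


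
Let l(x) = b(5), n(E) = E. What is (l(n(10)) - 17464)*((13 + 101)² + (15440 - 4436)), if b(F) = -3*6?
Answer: -419568000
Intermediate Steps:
b(F) = -18
l(x) = -18
(l(n(10)) - 17464)*((13 + 101)² + (15440 - 4436)) = (-18 - 17464)*((13 + 101)² + (15440 - 4436)) = -17482*(114² + 11004) = -17482*(12996 + 11004) = -17482*24000 = -419568000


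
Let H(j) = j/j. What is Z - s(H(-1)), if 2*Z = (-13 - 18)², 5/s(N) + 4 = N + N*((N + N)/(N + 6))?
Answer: 18329/38 ≈ 482.34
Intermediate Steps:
H(j) = 1
s(N) = 5/(-4 + N + 2*N²/(6 + N)) (s(N) = 5/(-4 + (N + N*((N + N)/(N + 6)))) = 5/(-4 + (N + N*((2*N)/(6 + N)))) = 5/(-4 + (N + N*(2*N/(6 + N)))) = 5/(-4 + (N + 2*N²/(6 + N))) = 5/(-4 + N + 2*N²/(6 + N)))
Z = 961/2 (Z = (-13 - 18)²/2 = (½)*(-31)² = (½)*961 = 961/2 ≈ 480.50)
Z - s(H(-1)) = 961/2 - 5*(6 + 1)/(-24 + 2*1 + 3*1²) = 961/2 - 5*7/(-24 + 2 + 3*1) = 961/2 - 5*7/(-24 + 2 + 3) = 961/2 - 5*7/(-19) = 961/2 - 5*(-1)*7/19 = 961/2 - 1*(-35/19) = 961/2 + 35/19 = 18329/38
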